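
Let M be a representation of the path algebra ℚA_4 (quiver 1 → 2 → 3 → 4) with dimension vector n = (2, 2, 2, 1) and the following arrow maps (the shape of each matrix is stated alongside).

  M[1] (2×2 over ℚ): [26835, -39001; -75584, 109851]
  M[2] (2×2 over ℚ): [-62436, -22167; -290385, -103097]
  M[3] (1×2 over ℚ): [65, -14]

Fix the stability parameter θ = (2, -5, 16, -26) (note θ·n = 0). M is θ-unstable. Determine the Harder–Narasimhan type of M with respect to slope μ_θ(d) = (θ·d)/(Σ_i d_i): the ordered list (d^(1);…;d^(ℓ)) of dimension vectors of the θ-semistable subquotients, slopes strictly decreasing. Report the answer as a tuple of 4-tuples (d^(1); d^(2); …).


Via rank(M_{q-1}∘⋯∘M_p): M ≅ I[1,3], I[1,4].
μ_θ-semistable layers: μ^(1)=16; μ^(2)=-3/2; μ^(3)=-13/4

((0, 0, 1, 0); (1, 1, 0, 0); (1, 1, 1, 1))


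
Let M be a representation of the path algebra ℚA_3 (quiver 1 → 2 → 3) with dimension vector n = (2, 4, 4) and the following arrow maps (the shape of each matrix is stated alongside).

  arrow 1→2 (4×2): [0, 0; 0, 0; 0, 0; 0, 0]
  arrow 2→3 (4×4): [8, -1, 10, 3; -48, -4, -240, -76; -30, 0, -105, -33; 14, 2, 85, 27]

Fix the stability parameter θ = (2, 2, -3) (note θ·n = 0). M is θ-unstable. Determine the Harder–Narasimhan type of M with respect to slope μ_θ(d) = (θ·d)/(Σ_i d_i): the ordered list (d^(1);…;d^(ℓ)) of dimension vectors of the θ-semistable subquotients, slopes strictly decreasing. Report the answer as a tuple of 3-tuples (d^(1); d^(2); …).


Interval decomposition of M: I[1,1]^2, I[2,2]^2, I[2,3]^2, I[3,3]^2.
HN type (ℓ=3): μ^(1)=2; μ^(2)=-1/2; μ^(3)=-3

((2, 2, 0); (0, 2, 2); (0, 0, 2))


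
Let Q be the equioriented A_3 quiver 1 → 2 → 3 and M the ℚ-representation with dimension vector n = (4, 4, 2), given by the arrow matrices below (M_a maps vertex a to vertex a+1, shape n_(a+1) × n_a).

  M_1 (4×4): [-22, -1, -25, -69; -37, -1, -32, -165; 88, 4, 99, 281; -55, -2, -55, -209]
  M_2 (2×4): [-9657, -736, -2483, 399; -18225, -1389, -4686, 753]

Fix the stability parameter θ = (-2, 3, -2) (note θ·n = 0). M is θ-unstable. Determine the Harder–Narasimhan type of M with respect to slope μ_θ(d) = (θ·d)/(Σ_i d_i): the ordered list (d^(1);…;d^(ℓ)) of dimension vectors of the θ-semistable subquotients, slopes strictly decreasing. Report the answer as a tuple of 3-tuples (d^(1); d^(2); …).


Via rank(M_{q-1}∘⋯∘M_p): M ≅ I[1,2]^2, I[1,3]^2.
μ_θ-semistable layers: μ^(1)=3; μ^(2)=1/2; μ^(3)=-2

((0, 2, 0); (0, 2, 2); (4, 0, 0))


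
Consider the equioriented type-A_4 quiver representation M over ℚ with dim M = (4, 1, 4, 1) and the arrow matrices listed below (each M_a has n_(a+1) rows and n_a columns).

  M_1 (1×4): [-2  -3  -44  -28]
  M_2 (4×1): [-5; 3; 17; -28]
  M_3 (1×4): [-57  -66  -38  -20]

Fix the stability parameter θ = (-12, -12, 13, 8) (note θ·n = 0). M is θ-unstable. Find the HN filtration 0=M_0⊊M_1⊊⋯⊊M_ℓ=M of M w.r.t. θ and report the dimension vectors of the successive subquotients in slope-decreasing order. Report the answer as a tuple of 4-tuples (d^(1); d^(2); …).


Via rank(M_{q-1}∘⋯∘M_p): M ≅ I[1,1]^3, I[1,4], I[3,3]^3.
μ_θ-semistable layers: μ^(1)=13; μ^(2)=21/2; μ^(3)=-12

((0, 0, 3, 0); (0, 0, 1, 1); (4, 1, 0, 0))


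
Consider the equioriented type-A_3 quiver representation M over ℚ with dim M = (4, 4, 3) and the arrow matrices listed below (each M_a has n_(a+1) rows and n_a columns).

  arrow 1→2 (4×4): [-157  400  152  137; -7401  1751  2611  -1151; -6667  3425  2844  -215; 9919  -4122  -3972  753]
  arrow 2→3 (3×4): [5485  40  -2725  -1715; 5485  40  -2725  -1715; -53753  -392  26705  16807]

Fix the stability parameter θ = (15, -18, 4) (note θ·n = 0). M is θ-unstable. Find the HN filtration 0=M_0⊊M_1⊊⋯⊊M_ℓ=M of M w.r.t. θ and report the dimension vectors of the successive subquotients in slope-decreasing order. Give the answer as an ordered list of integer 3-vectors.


Barcode: M ≅ I[1,1], I[1,2]^2, I[1,3], I[2,2], I[3,3]^2. HN layers by μ_θ (4 steps, strictly decreasing):
  μ^(1)=15; μ^(2)=4; μ^(3)=-3/2; μ^(4)=-18

((1, 0, 0); (0, 0, 3); (3, 3, 0); (0, 1, 0))


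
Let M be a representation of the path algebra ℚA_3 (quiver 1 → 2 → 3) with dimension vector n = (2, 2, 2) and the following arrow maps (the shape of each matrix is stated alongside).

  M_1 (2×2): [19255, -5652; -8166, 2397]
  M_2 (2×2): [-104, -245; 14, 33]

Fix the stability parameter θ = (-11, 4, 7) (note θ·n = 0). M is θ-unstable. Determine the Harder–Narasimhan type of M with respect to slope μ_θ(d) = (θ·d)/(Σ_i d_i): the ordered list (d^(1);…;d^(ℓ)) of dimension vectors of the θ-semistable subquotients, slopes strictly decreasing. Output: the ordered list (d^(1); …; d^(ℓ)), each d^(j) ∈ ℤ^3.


Barcode: M ≅ I[1,3]^2. HN layers by μ_θ (3 steps, strictly decreasing):
  μ^(1)=7; μ^(2)=4; μ^(3)=-11

((0, 0, 2); (0, 2, 0); (2, 0, 0))


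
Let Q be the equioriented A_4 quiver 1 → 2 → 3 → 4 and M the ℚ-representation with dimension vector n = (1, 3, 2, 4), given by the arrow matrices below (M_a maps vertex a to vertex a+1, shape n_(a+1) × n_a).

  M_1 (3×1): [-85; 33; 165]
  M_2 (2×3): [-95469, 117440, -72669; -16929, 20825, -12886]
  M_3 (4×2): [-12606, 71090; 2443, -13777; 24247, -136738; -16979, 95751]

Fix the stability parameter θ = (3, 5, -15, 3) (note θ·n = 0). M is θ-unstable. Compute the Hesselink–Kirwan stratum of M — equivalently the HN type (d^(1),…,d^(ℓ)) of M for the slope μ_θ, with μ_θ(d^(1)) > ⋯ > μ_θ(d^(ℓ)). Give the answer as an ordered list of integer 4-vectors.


Via rank(M_{q-1}∘⋯∘M_p): M ≅ I[1,2], I[2,4]^2, I[4,4]^2.
μ_θ-semistable layers: μ^(1)=5; μ^(2)=3; μ^(3)=-5

((0, 1, 0, 0); (1, 0, 0, 4); (0, 2, 2, 0))


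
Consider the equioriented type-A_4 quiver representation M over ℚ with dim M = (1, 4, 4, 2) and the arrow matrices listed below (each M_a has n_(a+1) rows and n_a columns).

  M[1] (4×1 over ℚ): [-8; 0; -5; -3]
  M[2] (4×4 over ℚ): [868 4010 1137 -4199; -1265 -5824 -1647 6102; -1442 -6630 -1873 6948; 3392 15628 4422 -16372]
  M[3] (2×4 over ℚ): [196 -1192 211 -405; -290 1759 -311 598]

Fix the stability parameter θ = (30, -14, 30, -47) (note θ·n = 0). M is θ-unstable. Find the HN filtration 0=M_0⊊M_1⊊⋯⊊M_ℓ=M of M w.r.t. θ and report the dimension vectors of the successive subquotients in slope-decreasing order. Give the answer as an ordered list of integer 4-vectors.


Interval decomposition of M: I[1,4], I[2,2], I[2,3], I[2,4], I[3,3].
HN type (ℓ=4): μ^(1)=30; μ^(2)=-1/4; μ^(3)=-17/2; μ^(4)=-14

((0, 0, 2, 0); (1, 1, 1, 1); (0, 0, 1, 1); (0, 3, 0, 0))


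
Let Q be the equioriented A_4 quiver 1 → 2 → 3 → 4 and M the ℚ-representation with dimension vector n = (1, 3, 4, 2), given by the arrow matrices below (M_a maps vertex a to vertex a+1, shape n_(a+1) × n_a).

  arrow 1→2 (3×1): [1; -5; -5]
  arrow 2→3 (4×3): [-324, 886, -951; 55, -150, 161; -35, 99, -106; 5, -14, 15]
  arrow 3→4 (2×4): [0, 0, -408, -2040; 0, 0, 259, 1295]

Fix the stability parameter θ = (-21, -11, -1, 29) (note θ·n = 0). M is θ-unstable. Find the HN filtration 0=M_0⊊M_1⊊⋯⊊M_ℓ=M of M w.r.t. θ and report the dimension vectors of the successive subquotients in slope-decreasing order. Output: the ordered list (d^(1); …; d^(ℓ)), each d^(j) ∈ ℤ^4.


Via rank(M_{q-1}∘⋯∘M_p): M ≅ I[1,3], I[2,3], I[2,4], I[3,3], I[4,4].
μ_θ-semistable layers: μ^(1)=29; μ^(2)=-1; μ^(3)=-11; μ^(4)=-21

((0, 0, 0, 2); (0, 0, 4, 0); (0, 3, 0, 0); (1, 0, 0, 0))


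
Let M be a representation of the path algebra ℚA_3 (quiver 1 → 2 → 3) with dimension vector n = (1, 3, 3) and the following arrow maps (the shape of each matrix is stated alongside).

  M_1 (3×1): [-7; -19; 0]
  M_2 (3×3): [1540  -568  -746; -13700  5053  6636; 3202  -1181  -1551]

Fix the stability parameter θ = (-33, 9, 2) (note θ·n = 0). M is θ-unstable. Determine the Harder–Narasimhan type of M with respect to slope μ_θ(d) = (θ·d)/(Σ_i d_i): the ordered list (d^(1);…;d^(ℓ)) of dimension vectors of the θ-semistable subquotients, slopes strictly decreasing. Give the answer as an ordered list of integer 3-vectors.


Via rank(M_{q-1}∘⋯∘M_p): M ≅ I[1,3], I[2,2], I[2,3], I[3,3].
μ_θ-semistable layers: μ^(1)=9; μ^(2)=11/2; μ^(3)=2; μ^(4)=-33

((0, 1, 0); (0, 2, 2); (0, 0, 1); (1, 0, 0))


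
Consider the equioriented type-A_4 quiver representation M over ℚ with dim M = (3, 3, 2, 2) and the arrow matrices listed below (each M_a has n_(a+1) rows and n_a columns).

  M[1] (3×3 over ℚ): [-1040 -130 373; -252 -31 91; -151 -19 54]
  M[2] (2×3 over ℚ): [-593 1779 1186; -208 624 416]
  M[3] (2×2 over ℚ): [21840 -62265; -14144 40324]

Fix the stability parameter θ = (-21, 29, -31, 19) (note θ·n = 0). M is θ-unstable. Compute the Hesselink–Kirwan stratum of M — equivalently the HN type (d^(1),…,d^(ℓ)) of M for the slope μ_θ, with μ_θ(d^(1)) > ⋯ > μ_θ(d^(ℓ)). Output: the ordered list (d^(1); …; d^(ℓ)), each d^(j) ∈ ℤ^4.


Interval decomposition of M: I[1,2]^2, I[1,3], I[3,4], I[4,4].
HN type (ℓ=5): μ^(1)=29; μ^(2)=19; μ^(3)=-1; μ^(4)=-21; μ^(5)=-31

((0, 2, 0, 0); (0, 0, 0, 2); (0, 1, 1, 0); (3, 0, 0, 0); (0, 0, 1, 0))


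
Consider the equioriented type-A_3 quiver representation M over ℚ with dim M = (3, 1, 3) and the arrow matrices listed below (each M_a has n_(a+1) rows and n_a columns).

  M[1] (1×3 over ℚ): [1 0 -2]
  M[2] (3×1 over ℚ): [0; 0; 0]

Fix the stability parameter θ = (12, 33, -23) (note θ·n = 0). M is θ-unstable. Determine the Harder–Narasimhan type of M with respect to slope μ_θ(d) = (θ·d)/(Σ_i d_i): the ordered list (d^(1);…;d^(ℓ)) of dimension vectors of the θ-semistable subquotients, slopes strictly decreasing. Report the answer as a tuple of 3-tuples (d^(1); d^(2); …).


Interval decomposition of M: I[1,1]^2, I[1,2], I[3,3]^3.
HN type (ℓ=3): μ^(1)=33; μ^(2)=12; μ^(3)=-23

((0, 1, 0); (3, 0, 0); (0, 0, 3))


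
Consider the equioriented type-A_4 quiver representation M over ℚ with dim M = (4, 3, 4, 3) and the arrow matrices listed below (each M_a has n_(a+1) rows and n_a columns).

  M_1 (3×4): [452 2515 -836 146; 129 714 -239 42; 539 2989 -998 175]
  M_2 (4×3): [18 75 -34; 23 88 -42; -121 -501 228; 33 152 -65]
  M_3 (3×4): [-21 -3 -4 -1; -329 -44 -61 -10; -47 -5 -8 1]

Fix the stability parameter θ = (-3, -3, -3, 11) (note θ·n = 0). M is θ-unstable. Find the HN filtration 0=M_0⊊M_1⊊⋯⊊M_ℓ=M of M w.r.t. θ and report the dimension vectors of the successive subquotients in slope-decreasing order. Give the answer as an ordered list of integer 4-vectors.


Barcode: M ≅ I[1,1], I[1,3], I[1,4]^2, I[3,3], I[4,4]. HN layers by μ_θ (2 steps, strictly decreasing):
  μ^(1)=11; μ^(2)=-3

((0, 0, 0, 3); (4, 3, 4, 0))


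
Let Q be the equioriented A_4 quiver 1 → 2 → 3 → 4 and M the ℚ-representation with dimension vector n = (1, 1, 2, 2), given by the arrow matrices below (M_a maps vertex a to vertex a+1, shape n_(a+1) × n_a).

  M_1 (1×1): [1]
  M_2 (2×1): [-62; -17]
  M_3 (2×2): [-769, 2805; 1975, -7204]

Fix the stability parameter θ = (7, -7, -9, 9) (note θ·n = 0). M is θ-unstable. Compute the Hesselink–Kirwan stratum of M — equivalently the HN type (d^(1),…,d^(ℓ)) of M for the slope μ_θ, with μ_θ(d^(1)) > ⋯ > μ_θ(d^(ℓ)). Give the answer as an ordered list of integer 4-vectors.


Interval decomposition of M: I[1,4], I[3,4].
HN type (ℓ=3): μ^(1)=9; μ^(2)=-3; μ^(3)=-9

((0, 0, 0, 2); (1, 1, 1, 0); (0, 0, 1, 0))


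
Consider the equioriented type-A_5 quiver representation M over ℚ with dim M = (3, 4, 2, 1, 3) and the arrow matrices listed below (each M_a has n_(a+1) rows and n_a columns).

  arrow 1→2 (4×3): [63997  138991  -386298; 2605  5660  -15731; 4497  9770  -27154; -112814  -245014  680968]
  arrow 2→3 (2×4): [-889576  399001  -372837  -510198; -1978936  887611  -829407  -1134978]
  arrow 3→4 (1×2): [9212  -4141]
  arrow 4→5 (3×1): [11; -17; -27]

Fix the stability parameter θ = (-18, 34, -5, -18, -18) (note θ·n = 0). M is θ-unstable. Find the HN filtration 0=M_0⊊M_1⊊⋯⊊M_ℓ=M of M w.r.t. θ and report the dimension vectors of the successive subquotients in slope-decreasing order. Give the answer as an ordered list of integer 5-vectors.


Barcode: M ≅ I[1,2]^2, I[1,5], I[2,2], I[3,3], I[5,5]^2. HN layers by μ_θ (4 steps, strictly decreasing):
  μ^(1)=34; μ^(2)=-7/4; μ^(3)=-5; μ^(4)=-18

((0, 3, 0, 0, 0); (0, 1, 1, 1, 1); (0, 0, 1, 0, 0); (3, 0, 0, 0, 2))


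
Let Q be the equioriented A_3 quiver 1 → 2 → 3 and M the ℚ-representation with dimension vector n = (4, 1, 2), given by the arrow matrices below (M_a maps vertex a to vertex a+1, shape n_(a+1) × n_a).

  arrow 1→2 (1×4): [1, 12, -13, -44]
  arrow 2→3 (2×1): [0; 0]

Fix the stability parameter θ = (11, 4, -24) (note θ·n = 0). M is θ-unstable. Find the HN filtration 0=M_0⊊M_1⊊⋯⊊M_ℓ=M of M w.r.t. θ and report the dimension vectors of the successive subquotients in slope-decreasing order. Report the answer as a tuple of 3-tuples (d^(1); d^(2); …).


Interval decomposition of M: I[1,1]^3, I[1,2], I[3,3]^2.
HN type (ℓ=3): μ^(1)=11; μ^(2)=15/2; μ^(3)=-24

((3, 0, 0); (1, 1, 0); (0, 0, 2))


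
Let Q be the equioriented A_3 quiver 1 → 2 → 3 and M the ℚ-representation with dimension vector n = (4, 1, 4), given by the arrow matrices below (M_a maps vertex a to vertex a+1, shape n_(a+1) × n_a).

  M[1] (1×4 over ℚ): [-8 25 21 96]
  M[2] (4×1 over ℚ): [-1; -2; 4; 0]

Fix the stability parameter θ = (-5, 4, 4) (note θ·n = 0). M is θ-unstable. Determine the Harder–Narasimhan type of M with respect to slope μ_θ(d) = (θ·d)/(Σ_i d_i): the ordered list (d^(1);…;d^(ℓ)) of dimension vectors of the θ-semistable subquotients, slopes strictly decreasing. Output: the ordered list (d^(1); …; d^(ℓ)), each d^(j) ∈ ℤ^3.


Via rank(M_{q-1}∘⋯∘M_p): M ≅ I[1,1]^3, I[1,3], I[3,3]^3.
μ_θ-semistable layers: μ^(1)=4; μ^(2)=-5

((0, 1, 4); (4, 0, 0))


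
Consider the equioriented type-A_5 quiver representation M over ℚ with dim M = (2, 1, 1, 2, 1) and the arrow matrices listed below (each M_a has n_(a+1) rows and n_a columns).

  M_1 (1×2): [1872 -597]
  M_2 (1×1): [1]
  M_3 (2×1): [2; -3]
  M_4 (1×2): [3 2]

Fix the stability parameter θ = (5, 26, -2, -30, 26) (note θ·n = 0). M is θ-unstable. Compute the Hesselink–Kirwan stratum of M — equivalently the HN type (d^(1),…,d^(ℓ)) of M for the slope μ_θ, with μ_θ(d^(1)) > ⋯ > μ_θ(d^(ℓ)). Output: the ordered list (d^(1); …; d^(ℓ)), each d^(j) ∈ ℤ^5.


Interval decomposition of M: I[1,1], I[1,4], I[4,5].
HN type (ℓ=4): μ^(1)=26; μ^(2)=5; μ^(3)=-1/4; μ^(4)=-30

((0, 0, 0, 0, 1); (1, 0, 0, 0, 0); (1, 1, 1, 1, 0); (0, 0, 0, 1, 0))


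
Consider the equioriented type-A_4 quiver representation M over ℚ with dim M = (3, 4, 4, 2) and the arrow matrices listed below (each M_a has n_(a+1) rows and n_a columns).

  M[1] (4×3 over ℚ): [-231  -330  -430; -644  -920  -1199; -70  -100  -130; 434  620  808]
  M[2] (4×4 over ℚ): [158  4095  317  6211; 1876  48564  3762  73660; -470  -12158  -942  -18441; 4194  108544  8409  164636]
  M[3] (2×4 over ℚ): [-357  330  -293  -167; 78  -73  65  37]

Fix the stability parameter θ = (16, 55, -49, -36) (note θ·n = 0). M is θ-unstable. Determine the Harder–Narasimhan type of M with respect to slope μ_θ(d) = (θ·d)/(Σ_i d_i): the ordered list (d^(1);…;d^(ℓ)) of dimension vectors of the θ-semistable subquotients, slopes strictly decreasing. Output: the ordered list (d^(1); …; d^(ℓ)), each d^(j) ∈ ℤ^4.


Interval decomposition of M: I[1,1], I[1,2], I[1,4], I[2,3], I[2,4], I[3,3].
HN type (ℓ=6): μ^(1)=55; μ^(2)=16; μ^(3)=3; μ^(4)=-7/2; μ^(5)=-10; μ^(6)=-49

((0, 1, 0, 0); (2, 0, 0, 0); (0, 1, 1, 0); (1, 1, 1, 1); (0, 1, 1, 1); (0, 0, 1, 0))


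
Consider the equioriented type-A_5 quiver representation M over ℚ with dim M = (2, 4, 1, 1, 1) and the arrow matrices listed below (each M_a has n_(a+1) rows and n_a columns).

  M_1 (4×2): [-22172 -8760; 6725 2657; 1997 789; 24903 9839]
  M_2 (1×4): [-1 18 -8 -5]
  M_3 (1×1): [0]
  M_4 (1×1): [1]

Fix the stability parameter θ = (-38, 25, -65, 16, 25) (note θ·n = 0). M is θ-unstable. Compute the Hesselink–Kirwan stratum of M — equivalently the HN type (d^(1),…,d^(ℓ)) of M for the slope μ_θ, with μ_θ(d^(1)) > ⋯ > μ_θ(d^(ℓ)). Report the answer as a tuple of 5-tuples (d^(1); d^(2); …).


Interval decomposition of M: I[1,2], I[1,3], I[2,2]^2, I[4,5].
HN type (ℓ=4): μ^(1)=25; μ^(2)=16; μ^(3)=-20; μ^(4)=-38

((0, 3, 0, 0, 1); (0, 0, 0, 1, 0); (0, 1, 1, 0, 0); (2, 0, 0, 0, 0))


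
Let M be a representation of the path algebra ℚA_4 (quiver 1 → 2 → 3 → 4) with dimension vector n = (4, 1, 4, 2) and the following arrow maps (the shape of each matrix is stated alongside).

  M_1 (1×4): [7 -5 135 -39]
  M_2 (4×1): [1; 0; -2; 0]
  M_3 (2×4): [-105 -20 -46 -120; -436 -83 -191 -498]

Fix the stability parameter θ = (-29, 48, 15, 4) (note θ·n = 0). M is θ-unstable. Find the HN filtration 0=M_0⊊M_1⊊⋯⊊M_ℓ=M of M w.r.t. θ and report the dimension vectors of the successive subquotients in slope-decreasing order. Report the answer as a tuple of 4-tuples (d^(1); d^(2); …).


Via rank(M_{q-1}∘⋯∘M_p): M ≅ I[1,1]^3, I[1,4], I[3,3]^2, I[3,4].
μ_θ-semistable layers: μ^(1)=67/3; μ^(2)=15; μ^(3)=19/2; μ^(4)=-29

((0, 1, 1, 1); (0, 0, 2, 0); (0, 0, 1, 1); (4, 0, 0, 0))


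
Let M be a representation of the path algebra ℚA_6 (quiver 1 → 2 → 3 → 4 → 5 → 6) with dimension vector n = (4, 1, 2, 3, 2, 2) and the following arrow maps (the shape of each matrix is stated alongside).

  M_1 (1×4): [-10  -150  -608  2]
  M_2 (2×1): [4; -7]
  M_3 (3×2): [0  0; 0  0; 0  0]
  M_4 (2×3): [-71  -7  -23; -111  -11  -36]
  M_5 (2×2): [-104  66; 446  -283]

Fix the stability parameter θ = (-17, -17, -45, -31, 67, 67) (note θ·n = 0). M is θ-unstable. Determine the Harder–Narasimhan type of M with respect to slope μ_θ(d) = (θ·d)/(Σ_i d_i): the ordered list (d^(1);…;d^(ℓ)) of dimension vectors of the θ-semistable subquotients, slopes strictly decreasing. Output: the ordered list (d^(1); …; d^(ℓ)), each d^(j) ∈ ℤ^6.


Interval decomposition of M: I[1,1]^3, I[1,3], I[3,3], I[4,4], I[4,6]^2.
HN type (ℓ=5): μ^(1)=67; μ^(2)=-17; μ^(3)=-79/3; μ^(4)=-31; μ^(5)=-45

((0, 0, 0, 0, 2, 2); (3, 0, 0, 0, 0, 0); (1, 1, 1, 0, 0, 0); (0, 0, 0, 3, 0, 0); (0, 0, 1, 0, 0, 0))


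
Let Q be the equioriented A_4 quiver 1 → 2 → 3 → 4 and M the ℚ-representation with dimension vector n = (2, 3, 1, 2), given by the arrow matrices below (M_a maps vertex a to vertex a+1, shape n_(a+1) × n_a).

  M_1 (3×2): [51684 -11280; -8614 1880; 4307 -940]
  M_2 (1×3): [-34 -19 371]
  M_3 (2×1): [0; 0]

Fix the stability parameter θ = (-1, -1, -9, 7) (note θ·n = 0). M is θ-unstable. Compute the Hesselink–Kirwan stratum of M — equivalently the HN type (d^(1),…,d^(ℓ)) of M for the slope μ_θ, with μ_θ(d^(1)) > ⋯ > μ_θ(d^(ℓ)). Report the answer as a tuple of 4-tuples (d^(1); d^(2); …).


Interval decomposition of M: I[1,1], I[1,3], I[2,2]^2, I[4,4]^2.
HN type (ℓ=3): μ^(1)=7; μ^(2)=-1; μ^(3)=-11/3

((0, 0, 0, 2); (1, 2, 0, 0); (1, 1, 1, 0))


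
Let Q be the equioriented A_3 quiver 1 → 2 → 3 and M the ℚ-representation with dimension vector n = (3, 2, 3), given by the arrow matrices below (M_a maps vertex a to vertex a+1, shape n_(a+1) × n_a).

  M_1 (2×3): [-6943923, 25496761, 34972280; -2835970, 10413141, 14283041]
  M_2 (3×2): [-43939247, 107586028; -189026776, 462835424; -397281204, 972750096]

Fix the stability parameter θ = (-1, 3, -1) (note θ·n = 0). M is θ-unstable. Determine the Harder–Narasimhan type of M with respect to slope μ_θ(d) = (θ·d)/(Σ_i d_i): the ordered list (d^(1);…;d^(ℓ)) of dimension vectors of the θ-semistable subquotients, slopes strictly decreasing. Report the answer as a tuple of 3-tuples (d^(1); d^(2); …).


Barcode: M ≅ I[1,1], I[1,2], I[1,3], I[3,3]^2. HN layers by μ_θ (3 steps, strictly decreasing):
  μ^(1)=3; μ^(2)=1; μ^(3)=-1

((0, 1, 0); (0, 1, 1); (3, 0, 2))


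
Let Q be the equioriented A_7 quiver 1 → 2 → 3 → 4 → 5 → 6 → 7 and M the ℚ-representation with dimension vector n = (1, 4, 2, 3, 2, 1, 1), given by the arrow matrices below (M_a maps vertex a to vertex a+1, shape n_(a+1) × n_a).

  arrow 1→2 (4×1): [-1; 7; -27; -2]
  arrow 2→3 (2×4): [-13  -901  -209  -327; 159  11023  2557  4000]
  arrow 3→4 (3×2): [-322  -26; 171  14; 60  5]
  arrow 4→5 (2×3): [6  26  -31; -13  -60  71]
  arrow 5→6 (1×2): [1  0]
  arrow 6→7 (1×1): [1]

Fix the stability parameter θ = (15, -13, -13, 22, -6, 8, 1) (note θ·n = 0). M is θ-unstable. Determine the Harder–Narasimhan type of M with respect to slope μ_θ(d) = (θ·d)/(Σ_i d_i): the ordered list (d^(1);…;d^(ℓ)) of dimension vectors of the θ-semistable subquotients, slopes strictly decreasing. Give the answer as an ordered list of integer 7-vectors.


Barcode: M ≅ I[1,7], I[2,2]^2, I[2,5], I[4,4]. HN layers by μ_θ (5 steps, strictly decreasing):
  μ^(1)=22; μ^(2)=8; μ^(3)=25/4; μ^(4)=-11/3; μ^(5)=-13

((0, 0, 0, 1, 0, 0, 0); (0, 0, 0, 1, 1, 0, 0); (0, 0, 0, 1, 1, 1, 1); (1, 1, 1, 0, 0, 0, 0); (0, 3, 1, 0, 0, 0, 0))


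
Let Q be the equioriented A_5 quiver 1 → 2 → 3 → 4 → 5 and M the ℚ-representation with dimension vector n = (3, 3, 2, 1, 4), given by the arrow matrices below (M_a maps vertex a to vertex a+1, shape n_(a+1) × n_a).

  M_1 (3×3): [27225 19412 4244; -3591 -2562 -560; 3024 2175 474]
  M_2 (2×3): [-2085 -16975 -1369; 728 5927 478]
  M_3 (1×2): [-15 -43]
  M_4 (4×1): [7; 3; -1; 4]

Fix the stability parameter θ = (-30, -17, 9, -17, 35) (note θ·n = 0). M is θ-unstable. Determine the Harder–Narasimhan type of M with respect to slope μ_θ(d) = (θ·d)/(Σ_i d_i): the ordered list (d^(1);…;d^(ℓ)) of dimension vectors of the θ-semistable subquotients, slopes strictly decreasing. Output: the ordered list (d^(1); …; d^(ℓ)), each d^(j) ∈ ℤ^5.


Interval decomposition of M: I[1,1], I[1,3], I[1,5], I[2,2], I[5,5]^3.
HN type (ℓ=5): μ^(1)=35; μ^(2)=9; μ^(3)=-4; μ^(4)=-17; μ^(5)=-30

((0, 0, 0, 0, 4); (0, 0, 1, 0, 0); (0, 0, 1, 1, 0); (0, 3, 0, 0, 0); (3, 0, 0, 0, 0))


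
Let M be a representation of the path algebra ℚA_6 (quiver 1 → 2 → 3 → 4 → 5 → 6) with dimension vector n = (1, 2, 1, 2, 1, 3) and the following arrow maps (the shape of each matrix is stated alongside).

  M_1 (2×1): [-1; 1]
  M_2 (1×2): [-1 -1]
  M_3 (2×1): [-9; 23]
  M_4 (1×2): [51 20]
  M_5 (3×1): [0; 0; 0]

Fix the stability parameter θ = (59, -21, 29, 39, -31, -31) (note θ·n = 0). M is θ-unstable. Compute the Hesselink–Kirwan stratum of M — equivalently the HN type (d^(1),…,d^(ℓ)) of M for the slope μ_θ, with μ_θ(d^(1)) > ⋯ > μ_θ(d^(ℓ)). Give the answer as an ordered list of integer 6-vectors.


Interval decomposition of M: I[1,2], I[2,5], I[4,4], I[6,6]^3.
HN type (ℓ=5): μ^(1)=39; μ^(2)=19; μ^(3)=37/3; μ^(4)=-21; μ^(5)=-31

((0, 0, 0, 1, 0, 0); (1, 1, 0, 0, 0, 0); (0, 0, 1, 1, 1, 0); (0, 1, 0, 0, 0, 0); (0, 0, 0, 0, 0, 3))


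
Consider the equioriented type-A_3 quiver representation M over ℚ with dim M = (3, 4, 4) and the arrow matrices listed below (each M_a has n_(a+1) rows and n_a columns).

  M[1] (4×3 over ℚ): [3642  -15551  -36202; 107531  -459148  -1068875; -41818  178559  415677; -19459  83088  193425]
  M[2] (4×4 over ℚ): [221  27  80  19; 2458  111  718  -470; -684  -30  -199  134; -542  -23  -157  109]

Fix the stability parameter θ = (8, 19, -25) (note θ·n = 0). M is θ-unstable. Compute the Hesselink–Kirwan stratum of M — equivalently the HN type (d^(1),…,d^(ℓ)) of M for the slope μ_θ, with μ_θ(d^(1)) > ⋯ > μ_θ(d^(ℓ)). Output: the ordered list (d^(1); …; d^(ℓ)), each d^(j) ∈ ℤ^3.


Interval decomposition of M: I[1,3]^3, I[2,3].
HN type (ℓ=2): μ^(1)=2/3; μ^(2)=-3

((3, 3, 3); (0, 1, 1))


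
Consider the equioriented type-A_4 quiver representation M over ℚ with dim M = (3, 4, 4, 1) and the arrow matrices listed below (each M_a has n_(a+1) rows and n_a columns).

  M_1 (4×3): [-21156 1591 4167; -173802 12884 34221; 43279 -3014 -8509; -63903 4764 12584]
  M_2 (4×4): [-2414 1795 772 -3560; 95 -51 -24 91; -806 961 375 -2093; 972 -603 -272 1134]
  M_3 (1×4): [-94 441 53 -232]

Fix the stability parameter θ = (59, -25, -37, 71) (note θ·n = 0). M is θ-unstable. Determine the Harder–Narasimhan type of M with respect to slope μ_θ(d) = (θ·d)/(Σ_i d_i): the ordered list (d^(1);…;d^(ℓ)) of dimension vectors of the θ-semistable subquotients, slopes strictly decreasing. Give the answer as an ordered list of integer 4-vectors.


Barcode: M ≅ I[1,3]^2, I[1,4], I[2,2], I[3,3]. HN layers by μ_θ (4 steps, strictly decreasing):
  μ^(1)=71; μ^(2)=-1; μ^(3)=-25; μ^(4)=-37

((0, 0, 0, 1); (3, 3, 3, 0); (0, 1, 0, 0); (0, 0, 1, 0))


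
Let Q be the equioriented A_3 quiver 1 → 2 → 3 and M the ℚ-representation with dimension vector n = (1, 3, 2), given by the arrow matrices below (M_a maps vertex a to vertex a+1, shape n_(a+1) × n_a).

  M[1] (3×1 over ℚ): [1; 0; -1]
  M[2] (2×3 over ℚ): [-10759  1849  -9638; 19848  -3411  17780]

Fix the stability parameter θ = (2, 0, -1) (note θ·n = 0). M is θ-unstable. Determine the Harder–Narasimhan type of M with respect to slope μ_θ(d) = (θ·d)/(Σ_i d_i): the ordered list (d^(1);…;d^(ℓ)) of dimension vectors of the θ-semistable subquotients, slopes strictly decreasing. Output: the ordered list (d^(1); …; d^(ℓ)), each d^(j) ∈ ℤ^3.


Interval decomposition of M: I[1,3], I[2,2], I[2,3].
HN type (ℓ=3): μ^(1)=1/3; μ^(2)=0; μ^(3)=-1/2

((1, 1, 1); (0, 1, 0); (0, 1, 1))


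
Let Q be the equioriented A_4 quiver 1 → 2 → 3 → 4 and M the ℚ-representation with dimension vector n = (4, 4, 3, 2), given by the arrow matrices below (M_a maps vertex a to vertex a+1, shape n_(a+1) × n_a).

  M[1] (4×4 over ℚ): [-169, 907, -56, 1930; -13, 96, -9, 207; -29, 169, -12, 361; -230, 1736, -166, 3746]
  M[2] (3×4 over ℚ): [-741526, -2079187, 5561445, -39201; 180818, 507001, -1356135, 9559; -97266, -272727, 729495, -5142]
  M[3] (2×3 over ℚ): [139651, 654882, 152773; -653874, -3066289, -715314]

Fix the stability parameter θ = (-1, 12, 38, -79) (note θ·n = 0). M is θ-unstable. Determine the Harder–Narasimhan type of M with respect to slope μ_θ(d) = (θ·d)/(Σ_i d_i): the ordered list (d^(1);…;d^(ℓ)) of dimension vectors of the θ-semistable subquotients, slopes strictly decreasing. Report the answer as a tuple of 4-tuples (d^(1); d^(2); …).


Barcode: M ≅ I[1,1], I[1,2]^2, I[1,4], I[2,4], I[3,3]. HN layers by μ_θ (5 steps, strictly decreasing):
  μ^(1)=38; μ^(2)=12; μ^(3)=-1; μ^(4)=-15/2; μ^(5)=-29/3

((0, 0, 1, 0); (0, 2, 0, 0); (3, 0, 0, 0); (1, 1, 1, 1); (0, 1, 1, 1))


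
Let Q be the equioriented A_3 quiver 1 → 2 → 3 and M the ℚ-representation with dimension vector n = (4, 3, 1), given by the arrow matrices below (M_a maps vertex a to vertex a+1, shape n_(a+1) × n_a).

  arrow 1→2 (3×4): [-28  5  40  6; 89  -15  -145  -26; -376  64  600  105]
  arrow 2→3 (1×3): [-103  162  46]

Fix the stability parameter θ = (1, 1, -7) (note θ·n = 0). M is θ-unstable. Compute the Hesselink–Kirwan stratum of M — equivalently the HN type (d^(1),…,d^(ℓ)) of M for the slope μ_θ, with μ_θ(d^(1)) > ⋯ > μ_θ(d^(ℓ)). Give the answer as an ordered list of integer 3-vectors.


Interval decomposition of M: I[1,1], I[1,2]^2, I[1,3].
HN type (ℓ=2): μ^(1)=1; μ^(2)=-5/3

((3, 2, 0); (1, 1, 1))


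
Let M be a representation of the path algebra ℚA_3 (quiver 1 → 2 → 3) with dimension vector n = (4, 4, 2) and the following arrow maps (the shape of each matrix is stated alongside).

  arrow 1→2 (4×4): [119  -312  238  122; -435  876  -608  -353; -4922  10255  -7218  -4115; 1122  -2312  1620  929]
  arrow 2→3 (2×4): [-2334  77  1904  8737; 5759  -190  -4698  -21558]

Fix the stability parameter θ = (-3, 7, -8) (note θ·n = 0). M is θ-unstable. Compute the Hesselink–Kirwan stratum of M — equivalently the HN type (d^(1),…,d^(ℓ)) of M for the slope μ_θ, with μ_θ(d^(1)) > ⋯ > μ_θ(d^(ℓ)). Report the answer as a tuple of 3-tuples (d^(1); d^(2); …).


Interval decomposition of M: I[1,2]^2, I[1,3]^2.
HN type (ℓ=3): μ^(1)=7; μ^(2)=-1/2; μ^(3)=-3

((0, 2, 0); (0, 2, 2); (4, 0, 0))


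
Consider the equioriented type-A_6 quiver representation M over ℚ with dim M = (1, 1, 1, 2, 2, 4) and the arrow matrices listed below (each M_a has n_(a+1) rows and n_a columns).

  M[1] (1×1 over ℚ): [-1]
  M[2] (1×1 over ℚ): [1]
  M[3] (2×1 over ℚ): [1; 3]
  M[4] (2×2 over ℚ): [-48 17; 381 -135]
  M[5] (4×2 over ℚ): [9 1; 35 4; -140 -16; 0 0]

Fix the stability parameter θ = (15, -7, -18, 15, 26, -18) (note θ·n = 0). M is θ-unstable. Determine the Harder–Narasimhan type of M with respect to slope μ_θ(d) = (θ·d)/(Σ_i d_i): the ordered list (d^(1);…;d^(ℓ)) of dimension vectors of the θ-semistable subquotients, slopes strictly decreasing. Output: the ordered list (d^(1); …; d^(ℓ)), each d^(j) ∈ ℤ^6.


Barcode: M ≅ I[1,6], I[4,6], I[6,6]^2. HN layers by μ_θ (3 steps, strictly decreasing):
  μ^(1)=23/3; μ^(2)=-10/3; μ^(3)=-18

((0, 0, 0, 2, 2, 2); (1, 1, 1, 0, 0, 0); (0, 0, 0, 0, 0, 2))


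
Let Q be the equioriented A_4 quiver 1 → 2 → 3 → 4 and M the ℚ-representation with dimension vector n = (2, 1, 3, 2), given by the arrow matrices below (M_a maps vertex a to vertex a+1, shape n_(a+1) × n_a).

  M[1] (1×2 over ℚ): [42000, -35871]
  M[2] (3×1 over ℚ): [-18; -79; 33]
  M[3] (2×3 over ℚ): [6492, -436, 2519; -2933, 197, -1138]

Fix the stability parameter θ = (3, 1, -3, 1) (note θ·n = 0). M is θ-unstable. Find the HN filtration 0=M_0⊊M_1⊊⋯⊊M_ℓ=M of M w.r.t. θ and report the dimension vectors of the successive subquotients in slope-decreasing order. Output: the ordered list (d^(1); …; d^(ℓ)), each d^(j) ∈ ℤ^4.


Interval decomposition of M: I[1,1], I[1,4], I[3,3], I[3,4].
HN type (ℓ=4): μ^(1)=3; μ^(2)=1; μ^(3)=1/3; μ^(4)=-3

((1, 0, 0, 0); (0, 0, 0, 2); (1, 1, 1, 0); (0, 0, 2, 0))


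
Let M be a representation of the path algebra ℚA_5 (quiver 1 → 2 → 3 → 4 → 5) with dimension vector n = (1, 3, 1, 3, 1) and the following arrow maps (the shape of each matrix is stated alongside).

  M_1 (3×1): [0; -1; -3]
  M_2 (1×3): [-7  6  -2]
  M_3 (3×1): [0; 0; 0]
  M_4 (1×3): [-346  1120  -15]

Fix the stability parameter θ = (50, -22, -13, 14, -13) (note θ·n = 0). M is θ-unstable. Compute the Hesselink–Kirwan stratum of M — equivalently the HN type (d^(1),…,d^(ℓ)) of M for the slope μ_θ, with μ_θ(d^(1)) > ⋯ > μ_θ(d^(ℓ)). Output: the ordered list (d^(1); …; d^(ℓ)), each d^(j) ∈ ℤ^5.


Interval decomposition of M: I[1,2], I[2,2], I[2,3], I[4,4]^2, I[4,5].
HN type (ℓ=4): μ^(1)=14; μ^(2)=1/2; μ^(3)=-13; μ^(4)=-22

((1, 1, 0, 2, 0); (0, 0, 0, 1, 1); (0, 0, 1, 0, 0); (0, 2, 0, 0, 0))


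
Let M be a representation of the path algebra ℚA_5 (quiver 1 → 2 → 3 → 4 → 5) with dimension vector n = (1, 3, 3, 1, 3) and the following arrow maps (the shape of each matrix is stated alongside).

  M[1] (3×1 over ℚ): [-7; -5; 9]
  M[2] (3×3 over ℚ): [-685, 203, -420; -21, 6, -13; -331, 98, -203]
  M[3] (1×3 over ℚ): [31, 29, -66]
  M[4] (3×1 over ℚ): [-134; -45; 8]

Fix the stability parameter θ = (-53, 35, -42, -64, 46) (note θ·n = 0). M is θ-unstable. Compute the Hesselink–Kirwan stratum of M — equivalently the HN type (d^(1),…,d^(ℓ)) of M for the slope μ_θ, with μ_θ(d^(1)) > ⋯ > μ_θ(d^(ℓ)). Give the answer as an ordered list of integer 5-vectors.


Via rank(M_{q-1}∘⋯∘M_p): M ≅ I[1,2], I[2,3], I[2,5], I[3,3], I[5,5]^2.
μ_θ-semistable layers: μ^(1)=46; μ^(2)=35; μ^(3)=-7/2; μ^(4)=-71/3; μ^(5)=-42; μ^(6)=-53

((0, 0, 0, 0, 3); (0, 1, 0, 0, 0); (0, 1, 1, 0, 0); (0, 1, 1, 1, 0); (0, 0, 1, 0, 0); (1, 0, 0, 0, 0))


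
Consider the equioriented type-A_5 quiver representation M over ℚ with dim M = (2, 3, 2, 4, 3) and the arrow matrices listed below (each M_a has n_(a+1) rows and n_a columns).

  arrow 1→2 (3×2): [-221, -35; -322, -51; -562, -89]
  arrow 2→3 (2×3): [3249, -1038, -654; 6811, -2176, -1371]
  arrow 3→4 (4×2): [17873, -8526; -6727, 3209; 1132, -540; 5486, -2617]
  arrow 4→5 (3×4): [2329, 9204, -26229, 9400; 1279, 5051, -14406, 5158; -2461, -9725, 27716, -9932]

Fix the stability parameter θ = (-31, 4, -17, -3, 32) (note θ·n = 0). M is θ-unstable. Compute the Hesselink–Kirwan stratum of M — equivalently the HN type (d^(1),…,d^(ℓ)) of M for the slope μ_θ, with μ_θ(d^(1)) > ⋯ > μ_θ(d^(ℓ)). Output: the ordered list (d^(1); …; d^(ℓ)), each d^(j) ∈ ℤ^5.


Barcode: M ≅ I[1,5]^2, I[2,2], I[4,4], I[4,5]. HN layers by μ_θ (5 steps, strictly decreasing):
  μ^(1)=32; μ^(2)=4; μ^(3)=-3; μ^(4)=-13/2; μ^(5)=-31

((0, 0, 0, 0, 3); (0, 1, 0, 0, 0); (0, 0, 0, 4, 0); (0, 2, 2, 0, 0); (2, 0, 0, 0, 0))


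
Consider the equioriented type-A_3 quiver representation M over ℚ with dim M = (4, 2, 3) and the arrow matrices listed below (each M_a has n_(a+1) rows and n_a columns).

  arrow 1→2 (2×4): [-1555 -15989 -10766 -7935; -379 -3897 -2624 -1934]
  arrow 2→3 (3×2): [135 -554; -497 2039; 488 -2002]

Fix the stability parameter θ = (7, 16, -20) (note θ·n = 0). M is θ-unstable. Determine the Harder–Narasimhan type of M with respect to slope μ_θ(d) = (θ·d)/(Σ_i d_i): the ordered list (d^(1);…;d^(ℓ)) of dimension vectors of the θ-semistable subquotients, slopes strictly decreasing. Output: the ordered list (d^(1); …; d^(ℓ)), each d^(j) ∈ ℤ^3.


Via rank(M_{q-1}∘⋯∘M_p): M ≅ I[1,1]^2, I[1,3]^2, I[3,3].
μ_θ-semistable layers: μ^(1)=7; μ^(2)=1; μ^(3)=-20

((2, 0, 0); (2, 2, 2); (0, 0, 1))


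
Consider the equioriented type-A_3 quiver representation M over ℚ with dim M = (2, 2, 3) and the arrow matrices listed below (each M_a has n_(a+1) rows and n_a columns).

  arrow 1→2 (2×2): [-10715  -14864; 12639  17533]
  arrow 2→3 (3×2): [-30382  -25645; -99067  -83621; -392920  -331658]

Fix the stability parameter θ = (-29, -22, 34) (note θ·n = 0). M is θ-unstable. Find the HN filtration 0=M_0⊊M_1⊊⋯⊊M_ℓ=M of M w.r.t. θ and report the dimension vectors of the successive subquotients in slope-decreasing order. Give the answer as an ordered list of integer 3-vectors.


Interval decomposition of M: I[1,3]^2, I[3,3].
HN type (ℓ=3): μ^(1)=34; μ^(2)=-22; μ^(3)=-29

((0, 0, 3); (0, 2, 0); (2, 0, 0))


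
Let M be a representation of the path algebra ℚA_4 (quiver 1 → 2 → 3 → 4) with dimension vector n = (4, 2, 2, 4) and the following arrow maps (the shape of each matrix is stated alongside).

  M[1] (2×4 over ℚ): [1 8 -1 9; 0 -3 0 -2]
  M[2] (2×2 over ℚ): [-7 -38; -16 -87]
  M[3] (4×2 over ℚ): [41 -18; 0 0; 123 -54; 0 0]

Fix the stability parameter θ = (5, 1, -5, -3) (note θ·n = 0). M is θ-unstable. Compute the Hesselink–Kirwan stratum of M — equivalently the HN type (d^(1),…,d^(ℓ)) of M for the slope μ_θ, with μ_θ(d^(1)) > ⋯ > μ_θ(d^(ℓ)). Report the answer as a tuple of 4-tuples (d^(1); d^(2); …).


Barcode: M ≅ I[1,1]^2, I[1,3], I[1,4], I[4,4]^3. HN layers by μ_θ (4 steps, strictly decreasing):
  μ^(1)=5; μ^(2)=1/3; μ^(3)=-1/2; μ^(4)=-3

((2, 0, 0, 0); (1, 1, 1, 0); (1, 1, 1, 1); (0, 0, 0, 3))


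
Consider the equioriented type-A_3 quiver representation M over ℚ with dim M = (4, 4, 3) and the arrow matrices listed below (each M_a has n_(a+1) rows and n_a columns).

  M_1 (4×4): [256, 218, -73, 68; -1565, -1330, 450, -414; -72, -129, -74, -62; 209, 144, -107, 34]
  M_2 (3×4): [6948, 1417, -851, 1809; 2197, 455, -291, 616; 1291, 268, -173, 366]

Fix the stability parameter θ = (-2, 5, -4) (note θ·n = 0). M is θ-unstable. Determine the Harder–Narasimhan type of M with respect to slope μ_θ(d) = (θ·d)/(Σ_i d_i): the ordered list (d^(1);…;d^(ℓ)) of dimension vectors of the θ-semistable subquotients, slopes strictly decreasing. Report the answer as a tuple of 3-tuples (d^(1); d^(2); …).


Via rank(M_{q-1}∘⋯∘M_p): M ≅ I[1,1], I[1,3]^3, I[2,2].
μ_θ-semistable layers: μ^(1)=5; μ^(2)=1/2; μ^(3)=-2

((0, 1, 0); (0, 3, 3); (4, 0, 0))


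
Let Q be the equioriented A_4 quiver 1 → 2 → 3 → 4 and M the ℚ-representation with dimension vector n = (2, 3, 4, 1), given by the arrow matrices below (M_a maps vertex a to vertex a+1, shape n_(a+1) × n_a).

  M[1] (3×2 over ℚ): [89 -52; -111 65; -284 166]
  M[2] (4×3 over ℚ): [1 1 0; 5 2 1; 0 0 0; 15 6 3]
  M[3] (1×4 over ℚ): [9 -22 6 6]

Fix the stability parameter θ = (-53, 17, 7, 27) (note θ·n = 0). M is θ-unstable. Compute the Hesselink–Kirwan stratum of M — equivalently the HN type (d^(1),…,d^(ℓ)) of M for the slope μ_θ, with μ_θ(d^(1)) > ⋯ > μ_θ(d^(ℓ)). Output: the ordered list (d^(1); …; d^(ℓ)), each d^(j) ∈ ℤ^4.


Interval decomposition of M: I[1,3], I[1,4], I[2,2], I[3,3]^2.
HN type (ℓ=5): μ^(1)=27; μ^(2)=17; μ^(3)=12; μ^(4)=7; μ^(5)=-53

((0, 0, 0, 1); (0, 1, 0, 0); (0, 2, 2, 0); (0, 0, 2, 0); (2, 0, 0, 0))


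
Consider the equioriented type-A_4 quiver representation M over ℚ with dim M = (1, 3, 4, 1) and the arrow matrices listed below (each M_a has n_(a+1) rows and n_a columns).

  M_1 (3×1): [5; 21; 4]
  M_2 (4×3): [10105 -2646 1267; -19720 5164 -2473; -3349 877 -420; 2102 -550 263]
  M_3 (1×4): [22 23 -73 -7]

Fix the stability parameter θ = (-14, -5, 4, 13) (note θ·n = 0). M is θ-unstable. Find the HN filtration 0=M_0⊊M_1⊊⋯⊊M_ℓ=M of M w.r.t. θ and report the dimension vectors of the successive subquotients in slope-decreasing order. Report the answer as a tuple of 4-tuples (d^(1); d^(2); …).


Barcode: M ≅ I[1,4], I[2,3]^2, I[3,3]. HN layers by μ_θ (4 steps, strictly decreasing):
  μ^(1)=13; μ^(2)=4; μ^(3)=-5; μ^(4)=-14

((0, 0, 0, 1); (0, 0, 4, 0); (0, 3, 0, 0); (1, 0, 0, 0))


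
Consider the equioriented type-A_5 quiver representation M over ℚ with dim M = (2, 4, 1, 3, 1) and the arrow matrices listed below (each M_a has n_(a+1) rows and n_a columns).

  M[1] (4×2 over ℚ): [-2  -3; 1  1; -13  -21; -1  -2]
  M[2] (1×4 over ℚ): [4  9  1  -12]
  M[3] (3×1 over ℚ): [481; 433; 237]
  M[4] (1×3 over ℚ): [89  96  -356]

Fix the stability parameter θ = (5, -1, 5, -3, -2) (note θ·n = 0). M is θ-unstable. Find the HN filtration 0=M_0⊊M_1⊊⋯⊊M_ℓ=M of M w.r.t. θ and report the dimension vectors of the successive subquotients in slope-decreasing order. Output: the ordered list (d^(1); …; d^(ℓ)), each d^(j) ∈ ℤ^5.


Via rank(M_{q-1}∘⋯∘M_p): M ≅ I[1,2]^2, I[2,2], I[2,5], I[4,4]^2.
μ_θ-semistable layers: μ^(1)=2; μ^(2)=0; μ^(3)=-1; μ^(4)=-3

((2, 2, 0, 0, 0); (0, 0, 1, 1, 1); (0, 2, 0, 0, 0); (0, 0, 0, 2, 0))


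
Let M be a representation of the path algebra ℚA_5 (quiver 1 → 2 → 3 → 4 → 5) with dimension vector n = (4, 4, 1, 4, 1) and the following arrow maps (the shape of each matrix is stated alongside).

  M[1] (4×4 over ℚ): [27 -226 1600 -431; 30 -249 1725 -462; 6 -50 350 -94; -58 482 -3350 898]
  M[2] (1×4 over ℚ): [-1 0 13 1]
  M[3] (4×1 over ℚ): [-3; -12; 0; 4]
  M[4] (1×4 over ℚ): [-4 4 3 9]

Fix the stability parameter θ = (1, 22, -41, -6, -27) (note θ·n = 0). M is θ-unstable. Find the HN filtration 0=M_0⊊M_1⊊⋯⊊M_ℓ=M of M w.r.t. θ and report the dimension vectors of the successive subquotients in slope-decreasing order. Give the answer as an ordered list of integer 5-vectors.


Barcode: M ≅ I[1,1]^2, I[1,2], I[1,4], I[2,2]^2, I[4,4]^2, I[4,5]. HN layers by μ_θ (4 steps, strictly decreasing):
  μ^(1)=22; μ^(2)=1; μ^(3)=-6; μ^(4)=-33/2

((0, 3, 0, 0, 0); (3, 0, 0, 0, 0); (1, 1, 1, 3, 0); (0, 0, 0, 1, 1))
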